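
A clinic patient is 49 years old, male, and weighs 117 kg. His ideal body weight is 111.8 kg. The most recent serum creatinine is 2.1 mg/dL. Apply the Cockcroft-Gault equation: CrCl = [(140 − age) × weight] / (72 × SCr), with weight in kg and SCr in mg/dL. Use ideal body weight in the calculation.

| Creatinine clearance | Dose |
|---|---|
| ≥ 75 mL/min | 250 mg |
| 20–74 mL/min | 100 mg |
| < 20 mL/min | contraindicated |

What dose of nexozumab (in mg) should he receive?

100 mg

CrCl = (140 − 49) × 111.8 / (72 × 2.1) = 10173.8 / 151.20 ≈ 67.3 mL/min
CrCl ≈ 67 mL/min → bracket 20–74 mL/min.
Dose for this bracket: 100 mg.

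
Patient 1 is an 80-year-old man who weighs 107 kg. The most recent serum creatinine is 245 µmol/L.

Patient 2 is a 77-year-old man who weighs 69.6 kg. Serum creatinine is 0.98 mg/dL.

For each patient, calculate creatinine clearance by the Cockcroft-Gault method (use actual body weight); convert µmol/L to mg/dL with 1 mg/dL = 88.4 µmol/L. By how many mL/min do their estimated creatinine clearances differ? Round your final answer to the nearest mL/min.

30 mL/min

Patient 1: SCr = 245 / 88.4 = 2.771 mg/dL
Patient 1: CrCl = (140 − 80) × 107 / (72 × 2.771) = 6420.0 / 199.51 ≈ 32.2 mL/min
Patient 2: CrCl = (140 − 77) × 69.6 / (72 × 0.98) = 4384.8 / 70.56 ≈ 62.1 mL/min
|32.2 − 62.1| = 29.9 mL/min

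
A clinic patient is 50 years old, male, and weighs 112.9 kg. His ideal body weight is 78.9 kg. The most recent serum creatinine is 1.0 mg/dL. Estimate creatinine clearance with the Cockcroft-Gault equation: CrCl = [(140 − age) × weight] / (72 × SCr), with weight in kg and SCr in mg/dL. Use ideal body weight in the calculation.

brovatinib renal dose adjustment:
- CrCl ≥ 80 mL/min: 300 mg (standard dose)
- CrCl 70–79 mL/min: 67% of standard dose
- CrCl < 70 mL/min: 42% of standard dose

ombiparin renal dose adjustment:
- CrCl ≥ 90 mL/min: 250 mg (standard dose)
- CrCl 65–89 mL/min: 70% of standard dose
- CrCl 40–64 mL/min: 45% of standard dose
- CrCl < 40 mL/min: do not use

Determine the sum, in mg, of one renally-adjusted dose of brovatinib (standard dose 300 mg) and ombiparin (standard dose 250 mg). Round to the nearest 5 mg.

550 mg

CrCl = (140 − 50) × 78.9 / (72 × 1) = 7101.0 / 72.00 ≈ 98.6 mL/min
CrCl ≈ 99 mL/min.
brovatinib: ≥ 80 mL/min → 100% of 300 mg = 300 mg.
ombiparin: ≥ 90 mL/min → 100% of 250 mg = 250 mg.
Total = 300 + 250 = 550 mg.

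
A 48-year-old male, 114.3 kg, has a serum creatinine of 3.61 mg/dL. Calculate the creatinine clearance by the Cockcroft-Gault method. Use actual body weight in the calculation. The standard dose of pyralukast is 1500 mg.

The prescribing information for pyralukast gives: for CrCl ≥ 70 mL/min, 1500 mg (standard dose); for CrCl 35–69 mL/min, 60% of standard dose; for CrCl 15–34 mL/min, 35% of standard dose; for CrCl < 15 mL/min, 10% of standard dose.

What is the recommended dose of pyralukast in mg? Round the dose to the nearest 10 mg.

CrCl = (140 − 48) × 114.3 / (72 × 3.61) = 10515.6 / 259.92 ≈ 40.5 mL/min
CrCl ≈ 40 mL/min → bracket 35–69 mL/min.
60% of 1500 mg = 900 mg

900 mg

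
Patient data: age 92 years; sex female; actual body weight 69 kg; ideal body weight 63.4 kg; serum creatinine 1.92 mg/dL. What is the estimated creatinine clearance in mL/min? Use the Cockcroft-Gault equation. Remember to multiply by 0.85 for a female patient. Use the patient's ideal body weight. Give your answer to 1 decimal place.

CrCl = (140 − 92) × 63.4 / (72 × 1.92) × 0.85 = 3043.2 / 138.24 × 0.85 ≈ 18.7 mL/min

18.7 mL/min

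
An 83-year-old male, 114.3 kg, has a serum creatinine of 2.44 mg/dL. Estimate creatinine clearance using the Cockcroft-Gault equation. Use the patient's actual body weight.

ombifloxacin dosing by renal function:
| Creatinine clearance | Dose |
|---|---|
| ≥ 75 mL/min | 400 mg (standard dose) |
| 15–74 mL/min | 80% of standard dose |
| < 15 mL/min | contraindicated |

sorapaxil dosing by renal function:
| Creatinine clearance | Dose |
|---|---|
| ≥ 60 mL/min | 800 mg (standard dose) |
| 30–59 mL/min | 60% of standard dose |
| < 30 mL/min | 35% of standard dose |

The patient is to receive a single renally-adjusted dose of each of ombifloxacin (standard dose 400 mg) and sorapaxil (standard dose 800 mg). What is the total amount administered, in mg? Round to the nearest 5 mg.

800 mg

CrCl = (140 − 83) × 114.3 / (72 × 2.44) = 6515.1 / 175.68 ≈ 37.1 mL/min
CrCl ≈ 37 mL/min.
ombifloxacin: 15–74 mL/min → 80% of 400 mg = 320 mg.
sorapaxil: 30–59 mL/min → 60% of 800 mg = 480 mg.
Total = 320 + 480 = 800 mg.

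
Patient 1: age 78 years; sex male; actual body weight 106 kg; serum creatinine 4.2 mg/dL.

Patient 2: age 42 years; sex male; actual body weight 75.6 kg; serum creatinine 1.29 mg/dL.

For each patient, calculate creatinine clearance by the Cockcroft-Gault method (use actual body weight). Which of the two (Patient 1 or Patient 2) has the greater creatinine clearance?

Patient 2

Patient 1: CrCl = (140 − 78) × 106 / (72 × 4.2) = 6572.0 / 302.40 ≈ 21.7 mL/min
Patient 2: CrCl = (140 − 42) × 75.6 / (72 × 1.29) = 7408.8 / 92.88 ≈ 79.8 mL/min
21.7 vs 79.8 mL/min → Patient 2 is higher.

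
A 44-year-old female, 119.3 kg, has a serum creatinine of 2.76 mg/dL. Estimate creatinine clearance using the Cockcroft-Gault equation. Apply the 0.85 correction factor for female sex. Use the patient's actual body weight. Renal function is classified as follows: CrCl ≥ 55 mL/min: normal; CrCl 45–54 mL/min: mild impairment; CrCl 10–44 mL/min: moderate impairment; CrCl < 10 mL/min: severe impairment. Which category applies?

mild impairment

CrCl = (140 − 44) × 119.3 / (72 × 2.76) × 0.85 = 11452.8 / 198.72 × 0.85 ≈ 49.0 mL/min
49 mL/min falls in the 'mild impairment' range.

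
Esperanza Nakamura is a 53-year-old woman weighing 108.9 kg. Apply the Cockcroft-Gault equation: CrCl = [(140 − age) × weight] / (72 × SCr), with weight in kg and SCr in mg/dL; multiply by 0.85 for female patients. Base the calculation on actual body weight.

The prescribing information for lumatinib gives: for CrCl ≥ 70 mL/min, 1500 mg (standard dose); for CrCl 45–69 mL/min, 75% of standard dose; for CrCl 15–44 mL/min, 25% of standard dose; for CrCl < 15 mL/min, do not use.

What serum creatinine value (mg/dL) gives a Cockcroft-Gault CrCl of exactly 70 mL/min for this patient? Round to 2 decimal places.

1.60 mg/dL

Standard dose requires CrCl ≥ 70 mL/min.
Set (140 − 53) × 108.9 × 0.85 / (72 × SCr) = 70
SCr = (140 − 53) × 108.9 × 0.85 / (72 × 70) = 1.598 mg/dL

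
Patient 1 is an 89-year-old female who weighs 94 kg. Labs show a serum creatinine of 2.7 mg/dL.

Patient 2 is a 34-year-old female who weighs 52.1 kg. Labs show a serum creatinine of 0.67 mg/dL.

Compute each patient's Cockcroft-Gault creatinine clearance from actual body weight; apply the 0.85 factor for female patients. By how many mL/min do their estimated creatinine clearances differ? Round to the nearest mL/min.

76 mL/min

Patient 1: CrCl = (140 − 89) × 94 / (72 × 2.7) × 0.85 = 4794.0 / 194.40 × 0.85 ≈ 21.0 mL/min
Patient 2: CrCl = (140 − 34) × 52.1 / (72 × 0.67) × 0.85 = 5522.6 / 48.24 × 0.85 ≈ 97.3 mL/min
|21.0 − 97.3| = 76.3 mL/min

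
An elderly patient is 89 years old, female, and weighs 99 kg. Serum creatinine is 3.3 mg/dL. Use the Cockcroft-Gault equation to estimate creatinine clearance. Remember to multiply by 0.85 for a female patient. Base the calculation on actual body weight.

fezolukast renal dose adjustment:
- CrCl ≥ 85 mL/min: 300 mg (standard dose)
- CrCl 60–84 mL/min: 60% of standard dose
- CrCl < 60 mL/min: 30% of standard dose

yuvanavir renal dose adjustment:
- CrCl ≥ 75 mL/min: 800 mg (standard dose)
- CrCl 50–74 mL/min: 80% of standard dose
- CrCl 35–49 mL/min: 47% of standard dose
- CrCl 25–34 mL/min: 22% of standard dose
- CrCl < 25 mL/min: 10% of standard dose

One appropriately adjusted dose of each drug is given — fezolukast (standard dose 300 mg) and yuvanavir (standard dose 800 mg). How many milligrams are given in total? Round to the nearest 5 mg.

CrCl = (140 − 89) × 99 / (72 × 3.3) × 0.85 = 5049.0 / 237.60 × 0.85 ≈ 18.1 mL/min
CrCl ≈ 18 mL/min.
fezolukast: < 60 mL/min → 30% of 300 mg = 90 mg.
yuvanavir: < 25 mL/min → 10% of 800 mg = 80 mg.
Total = 90 + 80 = 170 mg.

170 mg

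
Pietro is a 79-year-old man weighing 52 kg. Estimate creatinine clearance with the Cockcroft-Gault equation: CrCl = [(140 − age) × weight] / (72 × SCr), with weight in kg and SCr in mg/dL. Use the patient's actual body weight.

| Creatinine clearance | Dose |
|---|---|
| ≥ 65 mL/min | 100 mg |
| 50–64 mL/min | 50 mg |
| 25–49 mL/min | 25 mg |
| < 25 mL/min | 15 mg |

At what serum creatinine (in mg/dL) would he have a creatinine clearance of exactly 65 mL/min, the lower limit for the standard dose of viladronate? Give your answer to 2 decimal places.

Standard dose requires CrCl ≥ 65 mL/min.
Set (140 − 79) × 52 / (72 × SCr) = 65
SCr = (140 − 79) × 52 / (72 × 65) = 0.678 mg/dL

0.68 mg/dL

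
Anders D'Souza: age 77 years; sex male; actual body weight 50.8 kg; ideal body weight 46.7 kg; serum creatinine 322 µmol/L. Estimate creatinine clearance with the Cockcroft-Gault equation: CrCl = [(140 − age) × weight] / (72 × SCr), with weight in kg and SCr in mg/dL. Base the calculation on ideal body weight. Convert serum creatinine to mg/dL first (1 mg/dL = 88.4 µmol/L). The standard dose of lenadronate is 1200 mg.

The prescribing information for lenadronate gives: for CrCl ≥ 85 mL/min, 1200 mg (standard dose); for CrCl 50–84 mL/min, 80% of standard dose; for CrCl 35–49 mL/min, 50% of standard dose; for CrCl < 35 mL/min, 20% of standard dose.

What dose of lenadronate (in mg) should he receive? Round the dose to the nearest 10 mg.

240 mg

SCr = 322 / 88.4 = 3.643 mg/dL
CrCl = (140 − 77) × 46.7 / (72 × 3.643) = 2942.1 / 262.30 ≈ 11.2 mL/min
CrCl ≈ 11 mL/min → bracket < 35 mL/min.
20% of 1200 mg = 240 mg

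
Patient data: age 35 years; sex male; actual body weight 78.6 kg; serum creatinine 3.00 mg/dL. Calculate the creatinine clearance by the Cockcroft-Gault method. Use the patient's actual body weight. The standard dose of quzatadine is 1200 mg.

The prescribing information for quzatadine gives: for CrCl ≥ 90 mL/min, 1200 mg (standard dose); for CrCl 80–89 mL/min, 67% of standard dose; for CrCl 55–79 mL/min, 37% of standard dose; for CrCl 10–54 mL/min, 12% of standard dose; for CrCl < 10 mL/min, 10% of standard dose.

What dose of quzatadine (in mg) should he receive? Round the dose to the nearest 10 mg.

CrCl = (140 − 35) × 78.6 / (72 × 3) = 8253.0 / 216.00 ≈ 38.2 mL/min
CrCl ≈ 38 mL/min → bracket 10–54 mL/min.
12% of 1200 mg = 144 mg → 140 mg

140 mg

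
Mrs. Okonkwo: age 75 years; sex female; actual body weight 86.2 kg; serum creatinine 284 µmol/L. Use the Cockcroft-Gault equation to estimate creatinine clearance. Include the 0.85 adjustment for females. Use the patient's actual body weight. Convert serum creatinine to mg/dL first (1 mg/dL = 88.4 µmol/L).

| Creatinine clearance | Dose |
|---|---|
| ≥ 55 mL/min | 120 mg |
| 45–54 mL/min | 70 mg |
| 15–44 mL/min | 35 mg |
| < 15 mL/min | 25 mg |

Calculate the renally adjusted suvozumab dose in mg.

SCr = 284 / 88.4 = 3.213 mg/dL
CrCl = (140 − 75) × 86.2 / (72 × 3.213) × 0.85 = 5603.0 / 231.34 × 0.85 ≈ 20.6 mL/min
CrCl ≈ 21 mL/min → bracket 15–44 mL/min.
Dose for this bracket: 35 mg.

35 mg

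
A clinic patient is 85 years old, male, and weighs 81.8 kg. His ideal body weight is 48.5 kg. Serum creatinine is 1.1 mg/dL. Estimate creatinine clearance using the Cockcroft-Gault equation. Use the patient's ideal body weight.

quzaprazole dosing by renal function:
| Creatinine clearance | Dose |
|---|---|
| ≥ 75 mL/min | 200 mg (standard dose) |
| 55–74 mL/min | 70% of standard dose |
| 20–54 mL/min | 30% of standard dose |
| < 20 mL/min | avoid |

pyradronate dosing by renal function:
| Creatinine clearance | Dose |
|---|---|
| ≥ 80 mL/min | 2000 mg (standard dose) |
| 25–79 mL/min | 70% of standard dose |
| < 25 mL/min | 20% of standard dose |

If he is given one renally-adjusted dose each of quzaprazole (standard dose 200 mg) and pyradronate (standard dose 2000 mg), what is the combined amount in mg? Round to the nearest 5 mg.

CrCl = (140 − 85) × 48.5 / (72 × 1.1) = 2667.5 / 79.20 ≈ 33.7 mL/min
CrCl ≈ 34 mL/min.
quzaprazole: 20–54 mL/min → 30% of 200 mg = 60 mg.
pyradronate: 25–79 mL/min → 70% of 2000 mg = 1400 mg.
Total = 60 + 1400 = 1460 mg.

1460 mg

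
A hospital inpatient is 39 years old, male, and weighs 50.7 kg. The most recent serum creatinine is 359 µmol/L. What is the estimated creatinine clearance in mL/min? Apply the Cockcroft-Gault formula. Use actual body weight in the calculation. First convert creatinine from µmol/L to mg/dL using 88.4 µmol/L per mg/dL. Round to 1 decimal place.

17.5 mL/min

SCr = 359 / 88.4 = 4.061 mg/dL
CrCl = (140 − 39) × 50.7 / (72 × 4.061) = 5120.7 / 292.39 ≈ 17.5 mL/min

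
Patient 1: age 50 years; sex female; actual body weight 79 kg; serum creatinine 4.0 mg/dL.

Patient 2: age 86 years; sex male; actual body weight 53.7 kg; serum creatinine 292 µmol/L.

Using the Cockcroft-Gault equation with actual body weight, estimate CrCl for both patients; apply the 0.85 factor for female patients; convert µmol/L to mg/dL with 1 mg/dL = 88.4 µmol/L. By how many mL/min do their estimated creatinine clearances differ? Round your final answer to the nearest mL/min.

9 mL/min

Patient 1: CrCl = (140 − 50) × 79 / (72 × 4) × 0.85 = 7110.0 / 288.00 × 0.85 ≈ 21.0 mL/min
Patient 2: SCr = 292 / 88.4 = 3.303 mg/dL
Patient 2: CrCl = (140 − 86) × 53.7 / (72 × 3.303) = 2899.8 / 237.82 ≈ 12.2 mL/min
|21.0 − 12.2| = 8.8 mL/min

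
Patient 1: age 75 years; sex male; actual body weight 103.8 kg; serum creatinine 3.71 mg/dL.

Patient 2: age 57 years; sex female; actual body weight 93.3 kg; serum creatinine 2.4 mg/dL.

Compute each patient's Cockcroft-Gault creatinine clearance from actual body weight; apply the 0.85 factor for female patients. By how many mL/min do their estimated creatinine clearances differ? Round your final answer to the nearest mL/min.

Patient 1: CrCl = (140 − 75) × 103.8 / (72 × 3.71) = 6747.0 / 267.12 ≈ 25.3 mL/min
Patient 2: CrCl = (140 − 57) × 93.3 / (72 × 2.4) × 0.85 = 7743.9 / 172.80 × 0.85 ≈ 38.1 mL/min
|25.3 − 38.1| = 12.8 mL/min

13 mL/min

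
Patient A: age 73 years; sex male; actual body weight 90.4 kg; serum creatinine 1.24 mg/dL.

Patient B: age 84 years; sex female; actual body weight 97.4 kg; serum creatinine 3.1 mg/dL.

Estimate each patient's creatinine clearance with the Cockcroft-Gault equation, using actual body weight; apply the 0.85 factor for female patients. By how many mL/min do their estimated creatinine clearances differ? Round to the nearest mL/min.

Patient A: CrCl = (140 − 73) × 90.4 / (72 × 1.24) = 6056.8 / 89.28 ≈ 67.8 mL/min
Patient B: CrCl = (140 − 84) × 97.4 / (72 × 3.1) × 0.85 = 5454.4 / 223.20 × 0.85 ≈ 20.8 mL/min
|67.8 − 20.8| = 47.0 mL/min

47 mL/min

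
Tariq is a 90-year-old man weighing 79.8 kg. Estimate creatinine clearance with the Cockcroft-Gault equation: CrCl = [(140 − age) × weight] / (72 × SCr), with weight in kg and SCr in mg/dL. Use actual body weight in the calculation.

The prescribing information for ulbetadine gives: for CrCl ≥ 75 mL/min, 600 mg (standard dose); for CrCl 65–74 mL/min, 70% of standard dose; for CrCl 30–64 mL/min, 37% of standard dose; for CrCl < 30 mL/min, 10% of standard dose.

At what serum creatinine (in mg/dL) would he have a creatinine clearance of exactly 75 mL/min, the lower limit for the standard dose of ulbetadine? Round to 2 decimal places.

0.74 mg/dL

Standard dose requires CrCl ≥ 75 mL/min.
Set (140 − 90) × 79.8 / (72 × SCr) = 75
SCr = (140 − 90) × 79.8 / (72 × 75) = 0.739 mg/dL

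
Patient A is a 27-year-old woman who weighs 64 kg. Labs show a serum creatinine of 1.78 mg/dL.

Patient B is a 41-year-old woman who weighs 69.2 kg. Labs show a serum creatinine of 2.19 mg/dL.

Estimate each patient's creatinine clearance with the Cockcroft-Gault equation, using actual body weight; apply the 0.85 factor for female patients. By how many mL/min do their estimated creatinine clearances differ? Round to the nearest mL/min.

11 mL/min

Patient A: CrCl = (140 − 27) × 64 / (72 × 1.78) × 0.85 = 7232.0 / 128.16 × 0.85 ≈ 48.0 mL/min
Patient B: CrCl = (140 − 41) × 69.2 / (72 × 2.19) × 0.85 = 6850.8 / 157.68 × 0.85 ≈ 36.9 mL/min
|48.0 − 36.9| = 11.1 mL/min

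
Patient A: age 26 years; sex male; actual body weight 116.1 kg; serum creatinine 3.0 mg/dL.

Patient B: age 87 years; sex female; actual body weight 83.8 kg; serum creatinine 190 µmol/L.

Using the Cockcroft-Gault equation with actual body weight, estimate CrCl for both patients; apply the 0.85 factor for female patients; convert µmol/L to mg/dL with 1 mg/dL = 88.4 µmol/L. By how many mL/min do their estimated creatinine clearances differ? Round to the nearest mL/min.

Patient A: CrCl = (140 − 26) × 116.1 / (72 × 3) = 13235.4 / 216.00 ≈ 61.3 mL/min
Patient B: SCr = 190 / 88.4 = 2.149 mg/dL
Patient B: CrCl = (140 − 87) × 83.8 / (72 × 2.149) × 0.85 = 4441.4 / 154.73 × 0.85 ≈ 24.4 mL/min
|61.3 − 24.4| = 36.9 mL/min

37 mL/min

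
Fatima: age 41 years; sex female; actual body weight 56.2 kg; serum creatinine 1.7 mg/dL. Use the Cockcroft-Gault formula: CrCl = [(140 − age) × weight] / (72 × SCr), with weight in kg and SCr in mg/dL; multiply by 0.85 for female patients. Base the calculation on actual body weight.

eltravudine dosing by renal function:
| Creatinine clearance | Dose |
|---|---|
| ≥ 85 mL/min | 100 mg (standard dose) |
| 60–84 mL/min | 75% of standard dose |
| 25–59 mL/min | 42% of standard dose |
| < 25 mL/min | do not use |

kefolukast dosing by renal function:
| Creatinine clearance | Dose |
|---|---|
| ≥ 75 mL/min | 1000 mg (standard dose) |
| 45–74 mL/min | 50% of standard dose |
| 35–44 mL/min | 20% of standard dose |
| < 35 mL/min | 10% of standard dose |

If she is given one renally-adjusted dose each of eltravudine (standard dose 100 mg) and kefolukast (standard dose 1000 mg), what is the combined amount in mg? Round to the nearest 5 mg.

CrCl = (140 − 41) × 56.2 / (72 × 1.7) × 0.85 = 5563.8 / 122.40 × 0.85 ≈ 38.6 mL/min
CrCl ≈ 39 mL/min.
eltravudine: 25–59 mL/min → 42% of 100 mg = 42 mg.
kefolukast: 35–44 mL/min → 20% of 1000 mg = 200 mg.
Total = 42 + 200 = 242 mg.

240 mg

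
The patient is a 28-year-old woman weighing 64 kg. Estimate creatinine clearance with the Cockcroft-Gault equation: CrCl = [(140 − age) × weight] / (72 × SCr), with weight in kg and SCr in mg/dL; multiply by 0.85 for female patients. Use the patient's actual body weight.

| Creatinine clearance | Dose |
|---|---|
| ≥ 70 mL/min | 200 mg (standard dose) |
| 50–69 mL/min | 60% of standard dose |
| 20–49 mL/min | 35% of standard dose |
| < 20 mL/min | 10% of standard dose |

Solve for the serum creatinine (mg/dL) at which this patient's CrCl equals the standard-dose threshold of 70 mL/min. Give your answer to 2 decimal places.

1.21 mg/dL

Standard dose requires CrCl ≥ 70 mL/min.
Set (140 − 28) × 64 × 0.85 / (72 × SCr) = 70
SCr = (140 − 28) × 64 × 0.85 / (72 × 70) = 1.209 mg/dL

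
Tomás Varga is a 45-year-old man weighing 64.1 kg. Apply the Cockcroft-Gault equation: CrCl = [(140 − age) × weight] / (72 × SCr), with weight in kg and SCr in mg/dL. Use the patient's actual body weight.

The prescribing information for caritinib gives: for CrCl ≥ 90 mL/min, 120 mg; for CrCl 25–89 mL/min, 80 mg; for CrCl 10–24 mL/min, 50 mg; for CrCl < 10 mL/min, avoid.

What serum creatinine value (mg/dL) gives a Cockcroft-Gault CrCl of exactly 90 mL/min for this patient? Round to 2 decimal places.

0.94 mg/dL

Standard dose requires CrCl ≥ 90 mL/min.
Set (140 − 45) × 64.1 / (72 × SCr) = 90
SCr = (140 − 45) × 64.1 / (72 × 90) = 0.940 mg/dL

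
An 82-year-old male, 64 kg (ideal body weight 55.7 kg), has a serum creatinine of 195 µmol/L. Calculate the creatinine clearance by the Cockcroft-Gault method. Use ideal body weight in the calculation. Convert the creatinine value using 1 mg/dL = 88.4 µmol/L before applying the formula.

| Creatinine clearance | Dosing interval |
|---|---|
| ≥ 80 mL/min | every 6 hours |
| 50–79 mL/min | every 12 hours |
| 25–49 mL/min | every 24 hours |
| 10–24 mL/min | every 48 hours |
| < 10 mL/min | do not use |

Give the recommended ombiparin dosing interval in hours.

every 48 hours

SCr = 195 / 88.4 = 2.206 mg/dL
CrCl = (140 − 82) × 55.7 / (72 × 2.206) = 3230.6 / 158.83 ≈ 20.3 mL/min
CrCl ≈ 20 mL/min → bracket 10–24 mL/min → every 48 hours.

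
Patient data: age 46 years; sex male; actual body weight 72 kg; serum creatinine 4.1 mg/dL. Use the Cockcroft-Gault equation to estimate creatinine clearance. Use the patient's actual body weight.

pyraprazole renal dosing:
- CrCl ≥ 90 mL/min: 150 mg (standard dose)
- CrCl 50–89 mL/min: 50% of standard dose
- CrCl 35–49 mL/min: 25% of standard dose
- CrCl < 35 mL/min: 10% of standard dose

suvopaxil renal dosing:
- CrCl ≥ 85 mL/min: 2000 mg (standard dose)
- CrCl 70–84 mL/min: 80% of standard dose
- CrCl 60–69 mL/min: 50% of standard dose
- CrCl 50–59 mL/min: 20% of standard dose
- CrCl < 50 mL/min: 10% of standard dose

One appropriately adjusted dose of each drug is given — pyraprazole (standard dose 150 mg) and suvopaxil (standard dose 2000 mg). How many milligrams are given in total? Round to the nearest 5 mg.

CrCl = (140 − 46) × 72 / (72 × 4.1) = 6768.0 / 295.20 ≈ 22.9 mL/min
CrCl ≈ 23 mL/min.
pyraprazole: < 35 mL/min → 10% of 150 mg = 15 mg.
suvopaxil: < 50 mL/min → 10% of 2000 mg = 200 mg.
Total = 15 + 200 = 215 mg.

215 mg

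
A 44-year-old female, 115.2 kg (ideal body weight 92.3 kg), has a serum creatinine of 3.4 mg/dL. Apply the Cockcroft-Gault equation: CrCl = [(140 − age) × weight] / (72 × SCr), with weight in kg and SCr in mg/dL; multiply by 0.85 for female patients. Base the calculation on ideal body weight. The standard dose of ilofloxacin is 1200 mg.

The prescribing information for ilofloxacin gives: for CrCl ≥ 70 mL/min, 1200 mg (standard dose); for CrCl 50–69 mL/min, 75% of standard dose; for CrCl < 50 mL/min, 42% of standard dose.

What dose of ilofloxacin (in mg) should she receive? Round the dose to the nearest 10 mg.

CrCl = (140 − 44) × 92.3 / (72 × 3.4) × 0.85 = 8860.8 / 244.80 × 0.85 ≈ 30.8 mL/min
CrCl ≈ 31 mL/min → bracket < 50 mL/min.
42% of 1200 mg = 504 mg → 500 mg

500 mg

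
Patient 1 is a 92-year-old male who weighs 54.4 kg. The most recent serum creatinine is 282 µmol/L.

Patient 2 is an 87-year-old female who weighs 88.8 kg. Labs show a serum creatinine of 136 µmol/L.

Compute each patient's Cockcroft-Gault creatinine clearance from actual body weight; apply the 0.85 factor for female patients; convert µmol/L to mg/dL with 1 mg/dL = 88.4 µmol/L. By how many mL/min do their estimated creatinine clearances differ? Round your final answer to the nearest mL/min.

25 mL/min

Patient 1: SCr = 282 / 88.4 = 3.19 mg/dL
Patient 1: CrCl = (140 − 92) × 54.4 / (72 × 3.19) = 2611.2 / 229.68 ≈ 11.4 mL/min
Patient 2: SCr = 136 / 88.4 = 1.538 mg/dL
Patient 2: CrCl = (140 − 87) × 88.8 / (72 × 1.538) × 0.85 = 4706.4 / 110.74 × 0.85 ≈ 36.1 mL/min
|11.4 − 36.1| = 24.7 mL/min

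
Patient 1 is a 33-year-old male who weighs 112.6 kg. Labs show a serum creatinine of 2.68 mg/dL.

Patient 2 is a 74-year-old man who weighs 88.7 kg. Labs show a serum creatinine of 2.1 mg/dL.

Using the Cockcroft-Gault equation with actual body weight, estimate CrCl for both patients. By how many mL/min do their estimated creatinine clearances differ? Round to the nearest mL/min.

Patient 1: CrCl = (140 − 33) × 112.6 / (72 × 2.68) = 12048.2 / 192.96 ≈ 62.4 mL/min
Patient 2: CrCl = (140 − 74) × 88.7 / (72 × 2.1) = 5854.2 / 151.20 ≈ 38.7 mL/min
|62.4 − 38.7| = 23.7 mL/min

24 mL/min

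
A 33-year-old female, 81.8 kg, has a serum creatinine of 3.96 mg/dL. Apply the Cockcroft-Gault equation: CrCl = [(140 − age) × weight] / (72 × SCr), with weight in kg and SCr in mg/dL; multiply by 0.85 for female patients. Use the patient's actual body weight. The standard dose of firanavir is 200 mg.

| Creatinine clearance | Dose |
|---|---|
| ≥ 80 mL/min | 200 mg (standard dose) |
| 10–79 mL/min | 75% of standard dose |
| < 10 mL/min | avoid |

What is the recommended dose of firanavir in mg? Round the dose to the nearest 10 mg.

CrCl = (140 − 33) × 81.8 / (72 × 3.96) × 0.85 = 8752.6 / 285.12 × 0.85 ≈ 26.1 mL/min
CrCl ≈ 26 mL/min → bracket 10–79 mL/min.
75% of 200 mg = 150 mg

150 mg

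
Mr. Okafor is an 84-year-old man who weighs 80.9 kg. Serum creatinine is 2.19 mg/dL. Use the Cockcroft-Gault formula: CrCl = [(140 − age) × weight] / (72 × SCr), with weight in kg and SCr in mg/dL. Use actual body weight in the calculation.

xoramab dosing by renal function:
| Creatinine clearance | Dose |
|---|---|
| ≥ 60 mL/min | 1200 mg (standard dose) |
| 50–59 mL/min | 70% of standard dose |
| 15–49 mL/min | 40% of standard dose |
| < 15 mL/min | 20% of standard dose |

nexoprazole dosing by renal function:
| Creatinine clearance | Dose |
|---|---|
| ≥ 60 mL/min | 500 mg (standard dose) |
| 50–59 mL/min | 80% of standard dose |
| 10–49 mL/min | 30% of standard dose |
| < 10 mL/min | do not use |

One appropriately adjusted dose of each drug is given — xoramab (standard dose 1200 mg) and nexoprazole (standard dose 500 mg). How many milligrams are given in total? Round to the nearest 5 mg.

630 mg

CrCl = (140 − 84) × 80.9 / (72 × 2.19) = 4530.4 / 157.68 ≈ 28.7 mL/min
CrCl ≈ 29 mL/min.
xoramab: 15–49 mL/min → 40% of 1200 mg = 480 mg.
nexoprazole: 10–49 mL/min → 30% of 500 mg = 150 mg.
Total = 480 + 150 = 630 mg.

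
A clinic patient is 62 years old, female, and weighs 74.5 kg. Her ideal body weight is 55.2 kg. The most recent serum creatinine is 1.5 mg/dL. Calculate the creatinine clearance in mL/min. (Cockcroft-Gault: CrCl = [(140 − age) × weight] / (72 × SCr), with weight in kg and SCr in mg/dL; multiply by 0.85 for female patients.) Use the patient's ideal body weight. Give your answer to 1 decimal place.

CrCl = (140 − 62) × 55.2 / (72 × 1.5) × 0.85 = 4305.6 / 108.00 × 0.85 ≈ 33.9 mL/min

33.9 mL/min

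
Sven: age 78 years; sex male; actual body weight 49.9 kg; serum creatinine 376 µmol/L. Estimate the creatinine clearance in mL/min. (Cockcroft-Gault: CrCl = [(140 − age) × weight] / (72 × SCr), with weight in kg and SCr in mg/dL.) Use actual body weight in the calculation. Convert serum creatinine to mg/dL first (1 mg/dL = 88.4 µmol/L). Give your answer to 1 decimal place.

10.1 mL/min

SCr = 376 / 88.4 = 4.253 mg/dL
CrCl = (140 − 78) × 49.9 / (72 × 4.253) = 3093.8 / 306.22 ≈ 10.1 mL/min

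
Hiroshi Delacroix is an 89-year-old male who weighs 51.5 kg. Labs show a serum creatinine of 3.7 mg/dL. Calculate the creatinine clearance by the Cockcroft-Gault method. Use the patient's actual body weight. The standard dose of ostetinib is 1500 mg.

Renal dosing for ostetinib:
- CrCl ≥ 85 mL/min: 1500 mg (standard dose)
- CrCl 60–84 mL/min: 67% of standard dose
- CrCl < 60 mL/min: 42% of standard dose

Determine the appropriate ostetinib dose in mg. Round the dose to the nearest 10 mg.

CrCl = (140 − 89) × 51.5 / (72 × 3.7) = 2626.5 / 266.40 ≈ 9.9 mL/min
CrCl ≈ 10 mL/min → bracket < 60 mL/min.
42% of 1500 mg = 630 mg

630 mg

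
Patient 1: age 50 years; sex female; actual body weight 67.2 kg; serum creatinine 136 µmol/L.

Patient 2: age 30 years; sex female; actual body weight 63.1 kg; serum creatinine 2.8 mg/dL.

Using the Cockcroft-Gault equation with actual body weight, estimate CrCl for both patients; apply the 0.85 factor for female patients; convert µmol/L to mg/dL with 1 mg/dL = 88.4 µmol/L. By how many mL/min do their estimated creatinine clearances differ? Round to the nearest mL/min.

17 mL/min

Patient 1: SCr = 136 / 88.4 = 1.538 mg/dL
Patient 1: CrCl = (140 − 50) × 67.2 / (72 × 1.538) × 0.85 = 6048.0 / 110.74 × 0.85 ≈ 46.4 mL/min
Patient 2: CrCl = (140 − 30) × 63.1 / (72 × 2.8) × 0.85 = 6941.0 / 201.60 × 0.85 ≈ 29.3 mL/min
|46.4 − 29.3| = 17.1 mL/min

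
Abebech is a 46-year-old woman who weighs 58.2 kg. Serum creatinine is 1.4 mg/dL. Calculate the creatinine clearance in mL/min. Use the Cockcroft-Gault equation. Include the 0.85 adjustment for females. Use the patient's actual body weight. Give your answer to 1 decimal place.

CrCl = (140 − 46) × 58.2 / (72 × 1.4) × 0.85 = 5470.8 / 100.80 × 0.85 ≈ 46.1 mL/min

46.1 mL/min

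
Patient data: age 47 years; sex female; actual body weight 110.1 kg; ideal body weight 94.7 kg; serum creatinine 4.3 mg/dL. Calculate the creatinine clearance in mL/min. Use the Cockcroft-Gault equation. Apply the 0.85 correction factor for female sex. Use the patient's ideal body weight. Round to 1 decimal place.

24.2 mL/min

CrCl = (140 − 47) × 94.7 / (72 × 4.3) × 0.85 = 8807.1 / 309.60 × 0.85 ≈ 24.2 mL/min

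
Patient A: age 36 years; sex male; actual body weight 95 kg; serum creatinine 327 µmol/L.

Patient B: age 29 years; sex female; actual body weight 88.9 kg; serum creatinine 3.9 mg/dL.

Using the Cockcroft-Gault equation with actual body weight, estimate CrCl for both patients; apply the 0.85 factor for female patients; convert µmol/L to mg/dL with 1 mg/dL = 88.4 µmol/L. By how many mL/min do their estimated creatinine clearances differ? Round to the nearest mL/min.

7 mL/min

Patient A: SCr = 327 / 88.4 = 3.699 mg/dL
Patient A: CrCl = (140 − 36) × 95 / (72 × 3.699) = 9880.0 / 266.33 ≈ 37.1 mL/min
Patient B: CrCl = (140 − 29) × 88.9 / (72 × 3.9) × 0.85 = 9867.9 / 280.80 × 0.85 ≈ 29.9 mL/min
|37.1 − 29.9| = 7.2 mL/min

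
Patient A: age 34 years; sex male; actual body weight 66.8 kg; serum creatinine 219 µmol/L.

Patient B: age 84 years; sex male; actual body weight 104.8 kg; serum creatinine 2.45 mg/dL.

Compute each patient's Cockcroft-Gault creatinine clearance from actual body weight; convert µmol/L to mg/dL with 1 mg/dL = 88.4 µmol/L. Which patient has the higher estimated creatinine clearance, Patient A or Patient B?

Patient A: SCr = 219 / 88.4 = 2.477 mg/dL
Patient A: CrCl = (140 − 34) × 66.8 / (72 × 2.477) = 7080.8 / 178.34 ≈ 39.7 mL/min
Patient B: CrCl = (140 − 84) × 104.8 / (72 × 2.45) = 5868.8 / 176.40 ≈ 33.3 mL/min
39.7 vs 33.3 mL/min → Patient A is higher.

Patient A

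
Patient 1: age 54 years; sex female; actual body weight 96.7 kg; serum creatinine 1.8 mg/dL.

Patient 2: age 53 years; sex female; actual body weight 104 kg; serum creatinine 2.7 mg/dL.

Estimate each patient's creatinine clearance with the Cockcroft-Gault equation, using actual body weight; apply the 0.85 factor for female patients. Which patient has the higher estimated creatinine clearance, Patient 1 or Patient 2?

Patient 1: CrCl = (140 − 54) × 96.7 / (72 × 1.8) × 0.85 = 8316.2 / 129.60 × 0.85 ≈ 54.5 mL/min
Patient 2: CrCl = (140 − 53) × 104 / (72 × 2.7) × 0.85 = 9048.0 / 194.40 × 0.85 ≈ 39.6 mL/min
54.5 vs 39.6 mL/min → Patient 1 is higher.

Patient 1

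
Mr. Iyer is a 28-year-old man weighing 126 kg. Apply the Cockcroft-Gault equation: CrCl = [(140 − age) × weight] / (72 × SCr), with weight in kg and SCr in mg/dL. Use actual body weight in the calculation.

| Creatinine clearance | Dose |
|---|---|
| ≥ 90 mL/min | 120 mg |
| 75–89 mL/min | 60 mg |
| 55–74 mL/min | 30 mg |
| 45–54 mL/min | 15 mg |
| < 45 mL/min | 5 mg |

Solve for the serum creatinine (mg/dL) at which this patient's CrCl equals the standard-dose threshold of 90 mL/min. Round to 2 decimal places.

Standard dose requires CrCl ≥ 90 mL/min.
Set (140 − 28) × 126 / (72 × SCr) = 90
SCr = (140 − 28) × 126 / (72 × 90) = 2.178 mg/dL

2.18 mg/dL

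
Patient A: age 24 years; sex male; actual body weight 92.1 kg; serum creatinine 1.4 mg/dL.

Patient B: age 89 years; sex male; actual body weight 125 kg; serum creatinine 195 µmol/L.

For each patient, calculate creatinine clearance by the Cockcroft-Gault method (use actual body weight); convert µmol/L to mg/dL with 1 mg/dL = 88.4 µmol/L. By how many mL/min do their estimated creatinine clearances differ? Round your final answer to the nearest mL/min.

66 mL/min

Patient A: CrCl = (140 − 24) × 92.1 / (72 × 1.4) = 10683.6 / 100.80 ≈ 106.0 mL/min
Patient B: SCr = 195 / 88.4 = 2.206 mg/dL
Patient B: CrCl = (140 − 89) × 125 / (72 × 2.206) = 6375.0 / 158.83 ≈ 40.1 mL/min
|106.0 − 40.1| = 65.9 mL/min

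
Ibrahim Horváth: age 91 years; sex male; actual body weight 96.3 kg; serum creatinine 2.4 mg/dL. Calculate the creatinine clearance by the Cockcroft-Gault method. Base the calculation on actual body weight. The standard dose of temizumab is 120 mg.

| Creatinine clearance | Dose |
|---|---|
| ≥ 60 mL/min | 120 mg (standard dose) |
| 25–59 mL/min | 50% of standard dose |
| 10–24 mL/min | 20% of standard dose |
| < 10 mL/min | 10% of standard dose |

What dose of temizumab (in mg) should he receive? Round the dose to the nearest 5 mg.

CrCl = (140 − 91) × 96.3 / (72 × 2.4) = 4718.7 / 172.80 ≈ 27.3 mL/min
CrCl ≈ 27 mL/min → bracket 25–59 mL/min.
50% of 120 mg = 60 mg

60 mg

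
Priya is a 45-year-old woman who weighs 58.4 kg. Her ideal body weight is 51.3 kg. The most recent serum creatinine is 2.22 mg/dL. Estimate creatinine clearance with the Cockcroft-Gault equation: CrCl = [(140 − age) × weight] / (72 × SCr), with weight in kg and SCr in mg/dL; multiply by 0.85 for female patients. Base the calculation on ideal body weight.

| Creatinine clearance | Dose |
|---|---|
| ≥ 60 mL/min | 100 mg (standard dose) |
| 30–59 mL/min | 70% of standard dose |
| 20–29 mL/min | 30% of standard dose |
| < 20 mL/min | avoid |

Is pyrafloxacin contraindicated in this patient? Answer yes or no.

no

CrCl = (140 − 45) × 51.3 / (72 × 2.22) × 0.85 = 4873.5 / 159.84 × 0.85 ≈ 25.9 mL/min
CrCl ≈ 26 mL/min, which is ≥ 20 mL/min.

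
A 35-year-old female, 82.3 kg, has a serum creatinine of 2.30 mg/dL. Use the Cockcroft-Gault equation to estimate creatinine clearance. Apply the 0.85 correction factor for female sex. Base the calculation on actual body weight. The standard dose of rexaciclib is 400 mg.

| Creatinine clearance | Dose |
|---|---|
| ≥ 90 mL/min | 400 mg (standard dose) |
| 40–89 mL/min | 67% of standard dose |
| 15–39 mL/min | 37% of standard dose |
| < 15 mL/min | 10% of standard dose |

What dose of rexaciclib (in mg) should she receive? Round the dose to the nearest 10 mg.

270 mg

CrCl = (140 − 35) × 82.3 / (72 × 2.3) × 0.85 = 8641.5 / 165.60 × 0.85 ≈ 44.4 mL/min
CrCl ≈ 44 mL/min → bracket 40–89 mL/min.
67% of 400 mg = 268 mg → 270 mg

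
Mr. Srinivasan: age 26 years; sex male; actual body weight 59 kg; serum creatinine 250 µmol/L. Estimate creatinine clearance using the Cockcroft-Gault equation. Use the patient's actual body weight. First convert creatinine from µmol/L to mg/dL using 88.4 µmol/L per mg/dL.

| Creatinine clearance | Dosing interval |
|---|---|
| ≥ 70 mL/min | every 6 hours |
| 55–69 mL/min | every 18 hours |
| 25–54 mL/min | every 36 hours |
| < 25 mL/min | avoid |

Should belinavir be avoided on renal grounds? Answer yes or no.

SCr = 250 / 88.4 = 2.828 mg/dL
CrCl = (140 − 26) × 59 / (72 × 2.828) = 6726.0 / 203.62 ≈ 33.0 mL/min
CrCl ≈ 33 mL/min, which is ≥ 25 mL/min.

no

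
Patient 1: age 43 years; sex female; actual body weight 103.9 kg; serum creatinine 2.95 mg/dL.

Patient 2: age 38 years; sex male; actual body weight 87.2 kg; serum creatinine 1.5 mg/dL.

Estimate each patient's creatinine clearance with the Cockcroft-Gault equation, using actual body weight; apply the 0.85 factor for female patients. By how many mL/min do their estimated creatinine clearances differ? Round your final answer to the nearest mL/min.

Patient 1: CrCl = (140 − 43) × 103.9 / (72 × 2.95) × 0.85 = 10078.3 / 212.40 × 0.85 ≈ 40.3 mL/min
Patient 2: CrCl = (140 − 38) × 87.2 / (72 × 1.5) = 8894.4 / 108.00 ≈ 82.4 mL/min
|40.3 − 82.4| = 42.1 mL/min

42 mL/min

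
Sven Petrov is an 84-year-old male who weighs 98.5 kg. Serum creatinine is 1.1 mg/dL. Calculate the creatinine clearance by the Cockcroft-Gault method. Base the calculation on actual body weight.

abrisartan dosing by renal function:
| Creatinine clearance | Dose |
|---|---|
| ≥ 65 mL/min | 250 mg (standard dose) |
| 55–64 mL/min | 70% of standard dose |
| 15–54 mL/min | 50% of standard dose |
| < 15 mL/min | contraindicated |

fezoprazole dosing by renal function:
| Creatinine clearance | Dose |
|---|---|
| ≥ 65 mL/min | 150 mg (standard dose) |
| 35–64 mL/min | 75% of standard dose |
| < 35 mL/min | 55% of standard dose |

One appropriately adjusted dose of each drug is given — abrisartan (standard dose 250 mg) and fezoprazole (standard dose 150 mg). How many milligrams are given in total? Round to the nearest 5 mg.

400 mg

CrCl = (140 − 84) × 98.5 / (72 × 1.1) = 5516.0 / 79.20 ≈ 69.6 mL/min
CrCl ≈ 70 mL/min.
abrisartan: ≥ 65 mL/min → 100% of 250 mg = 250 mg.
fezoprazole: ≥ 65 mL/min → 100% of 150 mg = 150 mg.
Total = 250 + 150 = 400 mg.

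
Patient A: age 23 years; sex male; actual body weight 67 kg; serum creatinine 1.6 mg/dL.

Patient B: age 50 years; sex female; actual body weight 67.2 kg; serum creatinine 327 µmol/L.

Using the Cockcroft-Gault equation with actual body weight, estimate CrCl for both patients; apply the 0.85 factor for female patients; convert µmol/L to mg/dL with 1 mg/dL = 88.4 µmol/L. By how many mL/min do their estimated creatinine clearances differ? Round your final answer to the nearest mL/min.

Patient A: CrCl = (140 − 23) × 67 / (72 × 1.6) = 7839.0 / 115.20 ≈ 68.0 mL/min
Patient B: SCr = 327 / 88.4 = 3.699 mg/dL
Patient B: CrCl = (140 − 50) × 67.2 / (72 × 3.699) × 0.85 = 6048.0 / 266.33 × 0.85 ≈ 19.3 mL/min
|68.0 − 19.3| = 48.7 mL/min

49 mL/min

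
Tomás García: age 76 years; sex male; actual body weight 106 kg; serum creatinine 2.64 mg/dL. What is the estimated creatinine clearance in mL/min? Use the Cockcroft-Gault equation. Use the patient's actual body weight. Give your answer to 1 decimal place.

CrCl = (140 − 76) × 106 / (72 × 2.64) = 6784.0 / 190.08 ≈ 35.7 mL/min

35.7 mL/min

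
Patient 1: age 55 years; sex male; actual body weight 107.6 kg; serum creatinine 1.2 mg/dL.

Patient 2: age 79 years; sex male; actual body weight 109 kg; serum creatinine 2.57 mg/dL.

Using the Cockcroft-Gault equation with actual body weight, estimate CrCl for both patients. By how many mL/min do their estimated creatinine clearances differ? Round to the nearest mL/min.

70 mL/min

Patient 1: CrCl = (140 − 55) × 107.6 / (72 × 1.2) = 9146.0 / 86.40 ≈ 105.9 mL/min
Patient 2: CrCl = (140 − 79) × 109 / (72 × 2.57) = 6649.0 / 185.04 ≈ 35.9 mL/min
|105.9 − 35.9| = 70.0 mL/min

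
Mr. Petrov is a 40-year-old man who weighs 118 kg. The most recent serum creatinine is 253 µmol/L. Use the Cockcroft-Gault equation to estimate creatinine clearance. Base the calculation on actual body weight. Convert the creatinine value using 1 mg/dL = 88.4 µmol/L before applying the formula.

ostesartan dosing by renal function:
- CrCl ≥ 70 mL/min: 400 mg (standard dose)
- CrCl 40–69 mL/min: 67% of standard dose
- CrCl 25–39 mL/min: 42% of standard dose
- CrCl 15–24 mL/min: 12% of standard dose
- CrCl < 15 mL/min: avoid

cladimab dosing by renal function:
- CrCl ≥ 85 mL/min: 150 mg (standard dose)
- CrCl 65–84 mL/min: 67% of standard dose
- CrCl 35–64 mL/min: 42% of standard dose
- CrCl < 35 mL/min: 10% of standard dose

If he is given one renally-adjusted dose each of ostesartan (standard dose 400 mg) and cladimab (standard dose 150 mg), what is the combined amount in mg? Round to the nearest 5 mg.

330 mg

SCr = 253 / 88.4 = 2.862 mg/dL
CrCl = (140 − 40) × 118 / (72 × 2.862) = 11800.0 / 206.06 ≈ 57.3 mL/min
CrCl ≈ 57 mL/min.
ostesartan: 40–69 mL/min → 67% of 400 mg = 268 mg.
cladimab: 35–64 mL/min → 42% of 150 mg = 63 mg.
Total = 268 + 63 = 331 mg.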